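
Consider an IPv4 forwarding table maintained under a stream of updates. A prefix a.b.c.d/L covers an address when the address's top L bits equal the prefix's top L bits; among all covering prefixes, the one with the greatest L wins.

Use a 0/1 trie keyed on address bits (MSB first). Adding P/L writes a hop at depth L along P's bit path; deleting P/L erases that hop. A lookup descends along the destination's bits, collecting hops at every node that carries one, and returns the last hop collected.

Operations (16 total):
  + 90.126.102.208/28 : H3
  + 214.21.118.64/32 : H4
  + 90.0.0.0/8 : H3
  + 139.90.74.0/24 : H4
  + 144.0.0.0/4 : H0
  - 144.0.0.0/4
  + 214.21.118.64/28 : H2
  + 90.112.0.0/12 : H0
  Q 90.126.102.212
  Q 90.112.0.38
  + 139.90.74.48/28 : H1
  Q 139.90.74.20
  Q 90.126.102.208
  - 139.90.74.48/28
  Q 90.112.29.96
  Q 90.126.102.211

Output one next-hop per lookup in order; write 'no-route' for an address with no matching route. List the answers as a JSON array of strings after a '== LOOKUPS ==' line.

Trace:
  + 90.126.102.208/28 (H3) depth=28
  + 214.21.118.64/32 (H4) depth=32
  + 90.0.0.0/8 (H3) depth=8
  + 139.90.74.0/24 (H4) depth=24
  + 144.0.0.0/4 (H0) depth=4
  del 144.0.0.0/4 (clear depth 4)
  + 214.21.118.64/28 (H2) depth=28
  + 90.112.0.0/12 (H0) depth=12
  ? 90.126.102.212  path d0:-→d1:-→d2:-→d3:-→d4:-→d5:-→d6:-→d7:-→d8:H3→d9:-→d10:-→d11:-→d12:H0→d13:-→d14:-→d15:-→d16:-→d17:-→d18:-→d19:-→d20:-→d21:-→d22:-→d23:-→d24:-→d25:-→d26:-→d27:-→d28:H3  best=H3
  ? 90.112.0.38  path d0:-→d1:-→d2:-→d3:-→d4:-→d5:-→d6:-→d7:-→d8:H3→d9:-→d10:-→d11:-→d12:H0  best=H0
  + 139.90.74.48/28 (H1) depth=28
  ? 139.90.74.20  path d0:-→d1:-→d2:-→d3:-→d4:-→d5:-→d6:-→d7:-→d8:-→d9:-→d10:-→d11:-→d12:-→d13:-→d14:-→d15:-→d16:-→d17:-→d18:-→d19:-→d20:-→d21:-→d22:-→d23:-→d24:H4→d25:-→d26:-  best=H4
  ? 90.126.102.208  path d0:-→d1:-→d2:-→d3:-→d4:-→d5:-→d6:-→d7:-→d8:H3→d9:-→d10:-→d11:-→d12:H0→d13:-→d14:-→d15:-→d16:-→d17:-→d18:-→d19:-→d20:-→d21:-→d22:-→d23:-→d24:-→d25:-→d26:-→d27:-→d28:H3  best=H3
  del 139.90.74.48/28 (clear depth 28)
  ? 90.112.29.96  path d0:-→d1:-→d2:-→d3:-→d4:-→d5:-→d6:-→d7:-→d8:H3→d9:-→d10:-→d11:-→d12:H0  best=H0
  ? 90.126.102.211  path d0:-→d1:-→d2:-→d3:-→d4:-→d5:-→d6:-→d7:-→d8:H3→d9:-→d10:-→d11:-→d12:H0→d13:-→d14:-→d15:-→d16:-→d17:-→d18:-→d19:-→d20:-→d21:-→d22:-→d23:-→d24:-→d25:-→d26:-→d27:-→d28:H3  best=H3

== LOOKUPS ==
["H3","H0","H4","H3","H0","H3"]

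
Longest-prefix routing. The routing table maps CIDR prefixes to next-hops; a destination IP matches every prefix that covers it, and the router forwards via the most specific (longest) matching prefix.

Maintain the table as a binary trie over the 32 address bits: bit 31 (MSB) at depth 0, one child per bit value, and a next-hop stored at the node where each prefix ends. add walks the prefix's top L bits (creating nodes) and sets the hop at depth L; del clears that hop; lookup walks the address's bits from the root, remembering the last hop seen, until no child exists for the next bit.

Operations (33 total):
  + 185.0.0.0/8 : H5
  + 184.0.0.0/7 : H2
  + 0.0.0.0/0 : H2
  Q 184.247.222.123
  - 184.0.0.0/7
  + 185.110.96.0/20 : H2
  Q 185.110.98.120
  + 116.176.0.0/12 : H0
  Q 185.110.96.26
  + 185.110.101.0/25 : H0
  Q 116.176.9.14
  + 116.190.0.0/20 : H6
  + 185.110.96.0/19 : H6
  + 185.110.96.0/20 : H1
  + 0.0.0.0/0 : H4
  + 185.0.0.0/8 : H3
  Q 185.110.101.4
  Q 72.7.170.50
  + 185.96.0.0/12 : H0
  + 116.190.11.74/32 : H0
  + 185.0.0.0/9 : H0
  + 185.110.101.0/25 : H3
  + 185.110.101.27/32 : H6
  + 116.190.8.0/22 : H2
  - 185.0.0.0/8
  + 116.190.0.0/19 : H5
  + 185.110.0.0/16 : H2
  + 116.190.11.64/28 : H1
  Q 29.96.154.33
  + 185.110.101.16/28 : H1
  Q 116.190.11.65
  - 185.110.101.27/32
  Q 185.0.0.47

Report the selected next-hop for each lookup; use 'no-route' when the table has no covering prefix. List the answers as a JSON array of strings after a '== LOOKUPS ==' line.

Apply in order:
  + 185.0.0.0/8 (H5) depth=8
  + 184.0.0.0/7 (H2) depth=7
  + 0.0.0.0/0 (H2) depth=0
  lookup 184.247.222.123: bits 1011100 walk d0:H2→d1:-→d2:-→d3:-→d4:-→d5:-→d6:-→d7:H2 -> H2
  - 184.0.0.0/7 clear@7
  + 185.110.96.0/20 (H2) depth=20
  lookup 185.110.98.120: bits 10111001011011100110 walk d0:H2→d1:-→d2:-→d3:-→d4:-→d5:-→d6:-→d7:-→d8:H5→d9:-→d10:-→d11:-→d12:-→d13:-→d14:-→d15:-→d16:-→d17:-→d18:-→d19:-→d20:H2 -> H2
  + 116.176.0.0/12 (H0) depth=12
  lookup 185.110.96.26: bits 10111001011011100110 walk d0:H2→d1:-→d2:-→d3:-→d4:-→d5:-→d6:-→d7:-→d8:H5→d9:-→d10:-→d11:-→d12:-→d13:-→d14:-→d15:-→d16:-→d17:-→d18:-→d19:-→d20:H2 -> H2
  + 185.110.101.0/25 (H0) depth=25
  lookup 116.176.9.14: bits 011101001011 walk d0:H2→d1:-→d2:-→d3:-→d4:-→d5:-→d6:-→d7:-→d8:-→d9:-→d10:-→d11:-→d12:H0 -> H0
  + 116.190.0.0/20 (H6) depth=20
  + 185.110.96.0/19 (H6) depth=19
  + 185.110.96.0/20 (H1) depth=20
  + 0.0.0.0/0 (H4) depth=0
  + 185.0.0.0/8 (H3) depth=8
  lookup 185.110.101.4: bits 1011100101101110011001010 walk d0:H4→d1:-→d2:-→d3:-→d4:-→d5:-→d6:-→d7:-→d8:H3→d9:-→d10:-→d11:-→d12:-→d13:-→d14:-→d15:-→d16:-→d17:-→d18:-→d19:H6→d20:H1→d21:-→d22:-→d23:-→d24:-→d25:H0 -> H0
  lookup 72.7.170.50: bits 01 walk d0:H4→d1:-→d2:- -> H4
  + 185.96.0.0/12 (H0) depth=12
  + 116.190.11.74/32 (H0) depth=32
  + 185.0.0.0/9 (H0) depth=9
  + 185.110.101.0/25 (H3) depth=25
  + 185.110.101.27/32 (H6) depth=32
  + 116.190.8.0/22 (H2) depth=22
  - 185.0.0.0/8 clear@8
  + 116.190.0.0/19 (H5) depth=19
  + 185.110.0.0/16 (H2) depth=16
  + 116.190.11.64/28 (H1) depth=28
  lookup 29.96.154.33: bits 0 walk d0:H4→d1:- -> H4
  + 185.110.101.16/28 (H1) depth=28
  lookup 116.190.11.65: bits 0111010010111110000010110100 walk d0:H4→d1:-→d2:-→d3:-→d4:-→d5:-→d6:-→d7:-→d8:-→d9:-→d10:-→d11:-→d12:H0→d13:-→d14:-→d15:-→d16:-→d17:-→d18:-→d19:H5→d20:H6→d21:-→d22:H2→d23:-→d24:-→d25:-→d26:-→d27:-→d28:H1 -> H1
  - 185.110.101.27/32 clear@32
  lookup 185.0.0.47: bits 101110010 walk d0:H4→d1:-→d2:-→d3:-→d4:-→d5:-→d6:-→d7:-→d8:-→d9:H0 -> H0

== LOOKUPS ==
["H2","H2","H2","H0","H0","H4","H4","H1","H0"]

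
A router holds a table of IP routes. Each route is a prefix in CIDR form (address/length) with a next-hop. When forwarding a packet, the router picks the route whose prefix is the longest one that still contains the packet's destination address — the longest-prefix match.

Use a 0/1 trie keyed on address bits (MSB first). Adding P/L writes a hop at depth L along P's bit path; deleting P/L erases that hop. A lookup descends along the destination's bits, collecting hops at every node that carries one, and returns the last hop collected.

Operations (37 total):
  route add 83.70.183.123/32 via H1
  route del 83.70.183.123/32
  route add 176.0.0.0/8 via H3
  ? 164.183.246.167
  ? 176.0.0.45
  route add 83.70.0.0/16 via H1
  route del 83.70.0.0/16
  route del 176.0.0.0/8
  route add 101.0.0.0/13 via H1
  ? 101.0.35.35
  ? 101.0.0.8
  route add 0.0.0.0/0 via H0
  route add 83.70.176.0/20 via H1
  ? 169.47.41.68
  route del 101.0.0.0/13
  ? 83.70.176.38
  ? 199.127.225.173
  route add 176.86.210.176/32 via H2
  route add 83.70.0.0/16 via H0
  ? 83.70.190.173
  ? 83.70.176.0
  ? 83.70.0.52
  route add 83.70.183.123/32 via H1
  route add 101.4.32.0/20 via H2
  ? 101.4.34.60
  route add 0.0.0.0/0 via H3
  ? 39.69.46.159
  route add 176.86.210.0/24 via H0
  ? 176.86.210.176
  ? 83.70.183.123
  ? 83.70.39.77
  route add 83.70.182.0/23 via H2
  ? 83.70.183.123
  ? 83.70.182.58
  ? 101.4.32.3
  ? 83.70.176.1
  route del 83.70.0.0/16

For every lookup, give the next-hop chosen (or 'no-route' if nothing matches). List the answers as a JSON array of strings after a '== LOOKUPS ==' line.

Apply in order:
  + 83.70.183.123/32 (H1) depth=32
  del 83.70.183.123/32 (clear depth 32)
  + 176.0.0.0/8 (H3) depth=8
  lookup 164.183.246.167: bits 101 walk d0:-→d1:-→d2:-→d3:- -> no-route
  lookup 176.0.0.45: bits 10110000 walk d0:-→d1:-→d2:-→d3:-→d4:-→d5:-→d6:-→d7:-→d8:H3 -> H3
  + 83.70.0.0/16 (H1) depth=16
  del 83.70.0.0/16 (clear depth 16)
  del 176.0.0.0/8 (clear depth 8)
  + 101.0.0.0/13 (H1) depth=13
  lookup 101.0.35.35: bits 0110010100000 walk d0:-→d1:-→d2:-→d3:-→d4:-→d5:-→d6:-→d7:-→d8:-→d9:-→d10:-→d11:-→d12:-→d13:H1 -> H1
  lookup 101.0.0.8: bits 0110010100000 walk d0:-→d1:-→d2:-→d3:-→d4:-→d5:-→d6:-→d7:-→d8:-→d9:-→d10:-→d11:-→d12:-→d13:H1 -> H1
  + 0.0.0.0/0 (H0) depth=0
  + 83.70.176.0/20 (H1) depth=20
  lookup 169.47.41.68: bits 101 walk d0:H0→d1:-→d2:-→d3:- -> H0
  del 101.0.0.0/13 (clear depth 13)
  lookup 83.70.176.38: bits 010100110100011010110 walk d0:H0→d1:-→d2:-→d3:-→d4:-→d5:-→d6:-→d7:-→d8:-→d9:-→d10:-→d11:-→d12:-→d13:-→d14:-→d15:-→d16:-→d17:-→d18:-→d19:-→d20:H1→d21:- -> H1
  lookup 199.127.225.173: bits 1 walk d0:H0→d1:- -> H0
  + 176.86.210.176/32 (H2) depth=32
  + 83.70.0.0/16 (H0) depth=16
  lookup 83.70.190.173: bits 01010011010001101011 walk d0:H0→d1:-→d2:-→d3:-→d4:-→d5:-→d6:-→d7:-→d8:-→d9:-→d10:-→d11:-→d12:-→d13:-→d14:-→d15:-→d16:H0→d17:-→d18:-→d19:-→d20:H1 -> H1
  lookup 83.70.176.0: bits 010100110100011010110 walk d0:H0→d1:-→d2:-→d3:-→d4:-→d5:-→d6:-→d7:-→d8:-→d9:-→d10:-→d11:-→d12:-→d13:-→d14:-→d15:-→d16:H0→d17:-→d18:-→d19:-→d20:H1→d21:- -> H1
  lookup 83.70.0.52: bits 0101001101000110 walk d0:H0→d1:-→d2:-→d3:-→d4:-→d5:-→d6:-→d7:-→d8:-→d9:-→d10:-→d11:-→d12:-→d13:-→d14:-→d15:-→d16:H0 -> H0
  + 83.70.183.123/32 (H1) depth=32
  + 101.4.32.0/20 (H2) depth=20
  lookup 101.4.34.60: bits 01100101000001000010 walk d0:H0→d1:-→d2:-→d3:-→d4:-→d5:-→d6:-→d7:-→d8:-→d9:-→d10:-→d11:-→d12:-→d13:-→d14:-→d15:-→d16:-→d17:-→d18:-→d19:-→d20:H2 -> H2
  + 0.0.0.0/0 (H3) depth=0
  lookup 39.69.46.159: bits 0 walk d0:H3→d1:- -> H3
  + 176.86.210.0/24 (H0) depth=24
  lookup 176.86.210.176: bits 10110000010101101101001010110000 walk d0:H3→d1:-→d2:-→d3:-→d4:-→d5:-→d6:-→d7:-→d8:-→d9:-→d10:-→d11:-→d12:-→d13:-→d14:-→d15:-→d16:-→d17:-→d18:-→d19:-→d20:-→d21:-→d22:-→d23:-→d24:H0→d25:-→d26:-→d27:-→d28:-→d29:-→d30:-→d31:-→d32:H2 -> H2
  lookup 83.70.183.123: bits 01010011010001101011011101111011 walk d0:H3→d1:-→d2:-→d3:-→d4:-→d5:-→d6:-→d7:-→d8:-→d9:-→d10:-→d11:-→d12:-→d13:-→d14:-→d15:-→d16:H0→d17:-→d18:-→d19:-→d20:H1→d21:-→d22:-→d23:-→d24:-→d25:-→d26:-→d27:-→d28:-→d29:-→d30:-→d31:-→d32:H1 -> H1
  lookup 83.70.39.77: bits 0101001101000110 walk d0:H3→d1:-→d2:-→d3:-→d4:-→d5:-→d6:-→d7:-→d8:-→d9:-→d10:-→d11:-→d12:-→d13:-→d14:-→d15:-→d16:H0 -> H0
  + 83.70.182.0/23 (H2) depth=23
  lookup 83.70.183.123: bits 01010011010001101011011101111011 walk d0:H3→d1:-→d2:-→d3:-→d4:-→d5:-→d6:-→d7:-→d8:-→d9:-→d10:-→d11:-→d12:-→d13:-→d14:-→d15:-→d16:H0→d17:-→d18:-→d19:-→d20:H1→d21:-→d22:-→d23:H2→d24:-→d25:-→d26:-→d27:-→d28:-→d29:-→d30:-→d31:-→d32:H1 -> H1
  lookup 83.70.182.58: bits 01010011010001101011011 walk d0:H3→d1:-→d2:-→d3:-→d4:-→d5:-→d6:-→d7:-→d8:-→d9:-→d10:-→d11:-→d12:-→d13:-→d14:-→d15:-→d16:H0→d17:-→d18:-→d19:-→d20:H1→d21:-→d22:-→d23:H2 -> H2
  lookup 101.4.32.3: bits 01100101000001000010 walk d0:H3→d1:-→d2:-→d3:-→d4:-→d5:-→d6:-→d7:-→d8:-→d9:-→d10:-→d11:-→d12:-→d13:-→d14:-→d15:-→d16:-→d17:-→d18:-→d19:-→d20:H2 -> H2
  lookup 83.70.176.1: bits 010100110100011010110 walk d0:H3→d1:-→d2:-→d3:-→d4:-→d5:-→d6:-→d7:-→d8:-→d9:-→d10:-→d11:-→d12:-→d13:-→d14:-→d15:-→d16:H0→d17:-→d18:-→d19:-→d20:H1→d21:- -> H1
  del 83.70.0.0/16 (clear depth 16)

== LOOKUPS ==
["no-route","H3","H1","H1","H0","H1","H0","H1","H1","H0","H2","H3","H2","H1","H0","H1","H2","H2","H1"]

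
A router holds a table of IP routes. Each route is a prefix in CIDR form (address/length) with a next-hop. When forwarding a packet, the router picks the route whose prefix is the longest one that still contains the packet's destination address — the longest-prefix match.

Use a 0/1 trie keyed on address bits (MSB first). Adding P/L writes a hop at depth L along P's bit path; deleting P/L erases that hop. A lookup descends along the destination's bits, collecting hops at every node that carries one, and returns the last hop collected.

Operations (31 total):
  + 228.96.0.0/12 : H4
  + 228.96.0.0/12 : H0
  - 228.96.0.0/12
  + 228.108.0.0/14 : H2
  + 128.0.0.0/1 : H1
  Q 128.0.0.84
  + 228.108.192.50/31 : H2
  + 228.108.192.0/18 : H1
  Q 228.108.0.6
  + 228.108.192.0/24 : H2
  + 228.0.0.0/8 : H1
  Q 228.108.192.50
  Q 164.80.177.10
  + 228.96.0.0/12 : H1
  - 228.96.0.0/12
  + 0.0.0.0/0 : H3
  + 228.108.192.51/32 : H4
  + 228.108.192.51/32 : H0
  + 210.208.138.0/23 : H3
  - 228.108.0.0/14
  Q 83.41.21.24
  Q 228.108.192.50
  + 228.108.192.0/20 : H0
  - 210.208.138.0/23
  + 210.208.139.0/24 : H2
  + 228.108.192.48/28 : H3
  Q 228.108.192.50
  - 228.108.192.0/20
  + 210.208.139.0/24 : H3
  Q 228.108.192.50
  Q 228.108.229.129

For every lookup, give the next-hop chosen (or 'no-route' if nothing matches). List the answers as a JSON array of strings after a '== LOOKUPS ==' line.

Apply in order:
  add 228.96.0.0/12 -> H4 at depth 12
  add 228.96.0.0/12 -> H0 at depth 12
  - 228.96.0.0/12 clear@12
  add 228.108.0.0/14 -> H2 at depth 14
  add 128.0.0.0/1 -> H1 at depth 1
  ? 128.0.0.84  path d0:-→d1:H1  best=H1
  add 228.108.192.50/31 -> H2 at depth 31
  add 228.108.192.0/18 -> H1 at depth 18
  ? 228.108.0.6  path d0:-→d1:H1→d2:-→d3:-→d4:-→d5:-→d6:-→d7:-→d8:-→d9:-→d10:-→d11:-→d12:-→d13:-→d14:H2→d15:-→d16:-  best=H2
  add 228.108.192.0/24 -> H2 at depth 24
  add 228.0.0.0/8 -> H1 at depth 8
  ? 228.108.192.50  path d0:-→d1:H1→d2:-→d3:-→d4:-→d5:-→d6:-→d7:-→d8:H1→d9:-→d10:-→d11:-→d12:-→d13:-→d14:H2→d15:-→d16:-→d17:-→d18:H1→d19:-→d20:-→d21:-→d22:-→d23:-→d24:H2→d25:-→d26:-→d27:-→d28:-→d29:-→d30:-→d31:H2  best=H2
  ? 164.80.177.10  path d0:-→d1:H1  best=H1
  add 228.96.0.0/12 -> H1 at depth 12
  - 228.96.0.0/12 clear@12
  add 0.0.0.0/0 -> H3 at depth 0
  add 228.108.192.51/32 -> H4 at depth 32
  add 228.108.192.51/32 -> H0 at depth 32
  add 210.208.138.0/23 -> H3 at depth 23
  - 228.108.0.0/14 clear@14
  ? 83.41.21.24  path d0:H3  best=H3
  ? 228.108.192.50  path d0:H3→d1:H1→d2:-→d3:-→d4:-→d5:-→d6:-→d7:-→d8:H1→d9:-→d10:-→d11:-→d12:-→d13:-→d14:-→d15:-→d16:-→d17:-→d18:H1→d19:-→d20:-→d21:-→d22:-→d23:-→d24:H2→d25:-→d26:-→d27:-→d28:-→d29:-→d30:-→d31:H2  best=H2
  add 228.108.192.0/20 -> H0 at depth 20
  - 210.208.138.0/23 clear@23
  add 210.208.139.0/24 -> H2 at depth 24
  add 228.108.192.48/28 -> H3 at depth 28
  ? 228.108.192.50  path d0:H3→d1:H1→d2:-→d3:-→d4:-→d5:-→d6:-→d7:-→d8:H1→d9:-→d10:-→d11:-→d12:-→d13:-→d14:-→d15:-→d16:-→d17:-→d18:H1→d19:-→d20:H0→d21:-→d22:-→d23:-→d24:H2→d25:-→d26:-→d27:-→d28:H3→d29:-→d30:-→d31:H2  best=H2
  - 228.108.192.0/20 clear@20
  add 210.208.139.0/24 -> H3 at depth 24
  ? 228.108.192.50  path d0:H3→d1:H1→d2:-→d3:-→d4:-→d5:-→d6:-→d7:-→d8:H1→d9:-→d10:-→d11:-→d12:-→d13:-→d14:-→d15:-→d16:-→d17:-→d18:H1→d19:-→d20:-→d21:-→d22:-→d23:-→d24:H2→d25:-→d26:-→d27:-→d28:H3→d29:-→d30:-→d31:H2  best=H2
  ? 228.108.229.129  path d0:H3→d1:H1→d2:-→d3:-→d4:-→d5:-→d6:-→d7:-→d8:H1→d9:-→d10:-→d11:-→d12:-→d13:-→d14:-→d15:-→d16:-→d17:-→d18:H1  best=H1

== LOOKUPS ==
["H1","H2","H2","H1","H3","H2","H2","H2","H1"]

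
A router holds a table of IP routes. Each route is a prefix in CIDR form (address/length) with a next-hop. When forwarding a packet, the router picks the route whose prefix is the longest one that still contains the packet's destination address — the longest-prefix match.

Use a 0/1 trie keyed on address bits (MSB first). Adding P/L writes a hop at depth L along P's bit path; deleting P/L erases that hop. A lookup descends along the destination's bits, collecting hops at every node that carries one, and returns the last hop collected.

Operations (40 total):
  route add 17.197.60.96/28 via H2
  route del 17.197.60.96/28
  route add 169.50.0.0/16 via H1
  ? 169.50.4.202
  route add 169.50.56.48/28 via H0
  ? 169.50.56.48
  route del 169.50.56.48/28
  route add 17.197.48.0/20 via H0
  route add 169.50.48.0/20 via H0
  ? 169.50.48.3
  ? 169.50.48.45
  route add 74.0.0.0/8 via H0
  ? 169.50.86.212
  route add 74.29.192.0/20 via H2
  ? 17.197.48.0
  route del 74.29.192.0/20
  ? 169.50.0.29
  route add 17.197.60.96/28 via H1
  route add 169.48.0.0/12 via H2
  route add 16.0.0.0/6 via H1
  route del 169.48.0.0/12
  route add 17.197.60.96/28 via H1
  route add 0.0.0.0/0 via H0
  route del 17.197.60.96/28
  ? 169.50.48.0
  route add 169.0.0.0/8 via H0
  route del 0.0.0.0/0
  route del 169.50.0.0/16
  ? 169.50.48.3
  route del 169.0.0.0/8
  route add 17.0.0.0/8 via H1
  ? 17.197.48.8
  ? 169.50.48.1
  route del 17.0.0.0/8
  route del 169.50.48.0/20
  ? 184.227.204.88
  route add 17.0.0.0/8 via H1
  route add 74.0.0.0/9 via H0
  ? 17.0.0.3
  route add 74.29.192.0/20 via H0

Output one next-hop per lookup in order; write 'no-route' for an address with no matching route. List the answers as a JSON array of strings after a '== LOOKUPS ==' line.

Process each operation:
  add 17.197.60.96/28 -> H2 at depth 28
  del 17.197.60.96/28 (clear depth 28)
  add 169.50.0.0/16 -> H1 at depth 16
  lookup 169.50.4.202: bits 1010100100110010 walk d0:-→d1:-→d2:-→d3:-→d4:-→d5:-→d6:-→d7:-→d8:-→d9:-→d10:-→d11:-→d12:-→d13:-→d14:-→d15:-→d16:H1 -> H1
  add 169.50.56.48/28 -> H0 at depth 28
  lookup 169.50.56.48: bits 1010100100110010001110000011 walk d0:-→d1:-→d2:-→d3:-→d4:-→d5:-→d6:-→d7:-→d8:-→d9:-→d10:-→d11:-→d12:-→d13:-→d14:-→d15:-→d16:H1→d17:-→d18:-→d19:-→d20:-→d21:-→d22:-→d23:-→d24:-→d25:-→d26:-→d27:-→d28:H0 -> H0
  del 169.50.56.48/28 (clear depth 28)
  add 17.197.48.0/20 -> H0 at depth 20
  add 169.50.48.0/20 -> H0 at depth 20
  lookup 169.50.48.3: bits 10101001001100100011 walk d0:-→d1:-→d2:-→d3:-→d4:-→d5:-→d6:-→d7:-→d8:-→d9:-→d10:-→d11:-→d12:-→d13:-→d14:-→d15:-→d16:H1→d17:-→d18:-→d19:-→d20:H0 -> H0
  lookup 169.50.48.45: bits 10101001001100100011 walk d0:-→d1:-→d2:-→d3:-→d4:-→d5:-→d6:-→d7:-→d8:-→d9:-→d10:-→d11:-→d12:-→d13:-→d14:-→d15:-→d16:H1→d17:-→d18:-→d19:-→d20:H0 -> H0
  add 74.0.0.0/8 -> H0 at depth 8
  lookup 169.50.86.212: bits 10101001001100100 walk d0:-→d1:-→d2:-→d3:-→d4:-→d5:-→d6:-→d7:-→d8:-→d9:-→d10:-→d11:-→d12:-→d13:-→d14:-→d15:-→d16:H1→d17:- -> H1
  add 74.29.192.0/20 -> H2 at depth 20
  lookup 17.197.48.0: bits 00010001110001010011 walk d0:-→d1:-→d2:-→d3:-→d4:-→d5:-→d6:-→d7:-→d8:-→d9:-→d10:-→d11:-→d12:-→d13:-→d14:-→d15:-→d16:-→d17:-→d18:-→d19:-→d20:H0 -> H0
  del 74.29.192.0/20 (clear depth 20)
  lookup 169.50.0.29: bits 101010010011001000 walk d0:-→d1:-→d2:-→d3:-→d4:-→d5:-→d6:-→d7:-→d8:-→d9:-→d10:-→d11:-→d12:-→d13:-→d14:-→d15:-→d16:H1→d17:-→d18:- -> H1
  add 17.197.60.96/28 -> H1 at depth 28
  add 169.48.0.0/12 -> H2 at depth 12
  add 16.0.0.0/6 -> H1 at depth 6
  del 169.48.0.0/12 (clear depth 12)
  add 17.197.60.96/28 -> H1 at depth 28
  add 0.0.0.0/0 -> H0 at depth 0
  del 17.197.60.96/28 (clear depth 28)
  lookup 169.50.48.0: bits 10101001001100100011 walk d0:H0→d1:-→d2:-→d3:-→d4:-→d5:-→d6:-→d7:-→d8:-→d9:-→d10:-→d11:-→d12:-→d13:-→d14:-→d15:-→d16:H1→d17:-→d18:-→d19:-→d20:H0 -> H0
  add 169.0.0.0/8 -> H0 at depth 8
  del 0.0.0.0/0 (clear depth 0)
  del 169.50.0.0/16 (clear depth 16)
  lookup 169.50.48.3: bits 10101001001100100011 walk d0:-→d1:-→d2:-→d3:-→d4:-→d5:-→d6:-→d7:-→d8:H0→d9:-→d10:-→d11:-→d12:-→d13:-→d14:-→d15:-→d16:-→d17:-→d18:-→d19:-→d20:H0 -> H0
  del 169.0.0.0/8 (clear depth 8)
  add 17.0.0.0/8 -> H1 at depth 8
  lookup 17.197.48.8: bits 00010001110001010011 walk d0:-→d1:-→d2:-→d3:-→d4:-→d5:-→d6:H1→d7:-→d8:H1→d9:-→d10:-→d11:-→d12:-→d13:-→d14:-→d15:-→d16:-→d17:-→d18:-→d19:-→d20:H0 -> H0
  lookup 169.50.48.1: bits 10101001001100100011 walk d0:-→d1:-→d2:-→d3:-→d4:-→d5:-→d6:-→d7:-→d8:-→d9:-→d10:-→d11:-→d12:-→d13:-→d14:-→d15:-→d16:-→d17:-→d18:-→d19:-→d20:H0 -> H0
  del 17.0.0.0/8 (clear depth 8)
  del 169.50.48.0/20 (clear depth 20)
  lookup 184.227.204.88: bits 101 walk d0:-→d1:-→d2:-→d3:- -> no-route
  add 17.0.0.0/8 -> H1 at depth 8
  add 74.0.0.0/9 -> H0 at depth 9
  lookup 17.0.0.3: bits 00010001 walk d0:-→d1:-→d2:-→d3:-→d4:-→d5:-→d6:H1→d7:-→d8:H1 -> H1
  add 74.29.192.0/20 -> H0 at depth 20

== LOOKUPS ==
["H1","H0","H0","H0","H1","H0","H1","H0","H0","H0","H0","no-route","H1"]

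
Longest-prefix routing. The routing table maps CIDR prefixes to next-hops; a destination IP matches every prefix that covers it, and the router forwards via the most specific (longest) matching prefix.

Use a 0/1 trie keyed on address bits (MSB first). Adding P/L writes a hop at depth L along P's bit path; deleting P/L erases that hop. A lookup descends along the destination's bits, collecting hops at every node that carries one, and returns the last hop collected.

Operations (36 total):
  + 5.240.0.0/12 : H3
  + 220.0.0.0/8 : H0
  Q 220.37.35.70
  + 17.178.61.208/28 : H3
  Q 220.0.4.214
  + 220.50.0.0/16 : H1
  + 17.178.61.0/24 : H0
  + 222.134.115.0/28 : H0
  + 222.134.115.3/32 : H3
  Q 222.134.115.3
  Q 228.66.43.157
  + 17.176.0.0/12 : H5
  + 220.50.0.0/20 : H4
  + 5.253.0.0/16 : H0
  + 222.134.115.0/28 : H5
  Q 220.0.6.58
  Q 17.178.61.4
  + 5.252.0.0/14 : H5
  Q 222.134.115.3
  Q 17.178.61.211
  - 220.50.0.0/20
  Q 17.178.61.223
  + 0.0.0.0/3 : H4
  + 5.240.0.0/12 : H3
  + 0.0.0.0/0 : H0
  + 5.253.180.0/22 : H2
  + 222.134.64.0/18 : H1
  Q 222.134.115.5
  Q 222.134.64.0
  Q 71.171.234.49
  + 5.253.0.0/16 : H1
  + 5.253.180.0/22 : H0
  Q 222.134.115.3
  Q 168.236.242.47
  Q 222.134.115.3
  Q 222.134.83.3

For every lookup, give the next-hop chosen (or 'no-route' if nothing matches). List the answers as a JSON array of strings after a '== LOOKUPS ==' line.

Apply in order:
  + 5.240.0.0/12 (H3) depth=12
  + 220.0.0.0/8 (H0) depth=8
  ? 220.37.35.70  path d0:-→d1:-→d2:-→d3:-→d4:-→d5:-→d6:-→d7:-→d8:H0  best=H0
  + 17.178.61.208/28 (H3) depth=28
  ? 220.0.4.214  path d0:-→d1:-→d2:-→d3:-→d4:-→d5:-→d6:-→d7:-→d8:H0  best=H0
  + 220.50.0.0/16 (H1) depth=16
  + 17.178.61.0/24 (H0) depth=24
  + 222.134.115.0/28 (H0) depth=28
  + 222.134.115.3/32 (H3) depth=32
  ? 222.134.115.3  path d0:-→d1:-→d2:-→d3:-→d4:-→d5:-→d6:-→d7:-→d8:-→d9:-→d10:-→d11:-→d12:-→d13:-→d14:-→d15:-→d16:-→d17:-→d18:-→d19:-→d20:-→d21:-→d22:-→d23:-→d24:-→d25:-→d26:-→d27:-→d28:H0→d29:-→d30:-→d31:-→d32:H3  best=H3
  ? 228.66.43.157  path d0:-→d1:-→d2:-  best=no-route
  + 17.176.0.0/12 (H5) depth=12
  + 220.50.0.0/20 (H4) depth=20
  + 5.253.0.0/16 (H0) depth=16
  + 222.134.115.0/28 (H5) depth=28
  ? 220.0.6.58  path d0:-→d1:-→d2:-→d3:-→d4:-→d5:-→d6:-→d7:-→d8:H0→d9:-→d10:-  best=H0
  ? 17.178.61.4  path d0:-→d1:-→d2:-→d3:-→d4:-→d5:-→d6:-→d7:-→d8:-→d9:-→d10:-→d11:-→d12:H5→d13:-→d14:-→d15:-→d16:-→d17:-→d18:-→d19:-→d20:-→d21:-→d22:-→d23:-→d24:H0  best=H0
  + 5.252.0.0/14 (H5) depth=14
  ? 222.134.115.3  path d0:-→d1:-→d2:-→d3:-→d4:-→d5:-→d6:-→d7:-→d8:-→d9:-→d10:-→d11:-→d12:-→d13:-→d14:-→d15:-→d16:-→d17:-→d18:-→d19:-→d20:-→d21:-→d22:-→d23:-→d24:-→d25:-→d26:-→d27:-→d28:H5→d29:-→d30:-→d31:-→d32:H3  best=H3
  ? 17.178.61.211  path d0:-→d1:-→d2:-→d3:-→d4:-→d5:-→d6:-→d7:-→d8:-→d9:-→d10:-→d11:-→d12:H5→d13:-→d14:-→d15:-→d16:-→d17:-→d18:-→d19:-→d20:-→d21:-→d22:-→d23:-→d24:H0→d25:-→d26:-→d27:-→d28:H3  best=H3
  - 220.50.0.0/20 clear@20
  ? 17.178.61.223  path d0:-→d1:-→d2:-→d3:-→d4:-→d5:-→d6:-→d7:-→d8:-→d9:-→d10:-→d11:-→d12:H5→d13:-→d14:-→d15:-→d16:-→d17:-→d18:-→d19:-→d20:-→d21:-→d22:-→d23:-→d24:H0→d25:-→d26:-→d27:-→d28:H3  best=H3
  + 0.0.0.0/3 (H4) depth=3
  + 5.240.0.0/12 (H3) depth=12
  + 0.0.0.0/0 (H0) depth=0
  + 5.253.180.0/22 (H2) depth=22
  + 222.134.64.0/18 (H1) depth=18
  ? 222.134.115.5  path d0:H0→d1:-→d2:-→d3:-→d4:-→d5:-→d6:-→d7:-→d8:-→d9:-→d10:-→d11:-→d12:-→d13:-→d14:-→d15:-→d16:-→d17:-→d18:H1→d19:-→d20:-→d21:-→d22:-→d23:-→d24:-→d25:-→d26:-→d27:-→d28:H5→d29:-  best=H5
  ? 222.134.64.0  path d0:H0→d1:-→d2:-→d3:-→d4:-→d5:-→d6:-→d7:-→d8:-→d9:-→d10:-→d11:-→d12:-→d13:-→d14:-→d15:-→d16:-→d17:-→d18:H1  best=H1
  ? 71.171.234.49  path d0:H0→d1:-  best=H0
  + 5.253.0.0/16 (H1) depth=16
  + 5.253.180.0/22 (H0) depth=22
  ? 222.134.115.3  path d0:H0→d1:-→d2:-→d3:-→d4:-→d5:-→d6:-→d7:-→d8:-→d9:-→d10:-→d11:-→d12:-→d13:-→d14:-→d15:-→d16:-→d17:-→d18:H1→d19:-→d20:-→d21:-→d22:-→d23:-→d24:-→d25:-→d26:-→d27:-→d28:H5→d29:-→d30:-→d31:-→d32:H3  best=H3
  ? 168.236.242.47  path d0:H0→d1:-  best=H0
  ? 222.134.115.3  path d0:H0→d1:-→d2:-→d3:-→d4:-→d5:-→d6:-→d7:-→d8:-→d9:-→d10:-→d11:-→d12:-→d13:-→d14:-→d15:-→d16:-→d17:-→d18:H1→d19:-→d20:-→d21:-→d22:-→d23:-→d24:-→d25:-→d26:-→d27:-→d28:H5→d29:-→d30:-→d31:-→d32:H3  best=H3
  ? 222.134.83.3  path d0:H0→d1:-→d2:-→d3:-→d4:-→d5:-→d6:-→d7:-→d8:-→d9:-→d10:-→d11:-→d12:-→d13:-→d14:-→d15:-→d16:-→d17:-→d18:H1  best=H1

== LOOKUPS ==
["H0","H0","H3","no-route","H0","H0","H3","H3","H3","H5","H1","H0","H3","H0","H3","H1"]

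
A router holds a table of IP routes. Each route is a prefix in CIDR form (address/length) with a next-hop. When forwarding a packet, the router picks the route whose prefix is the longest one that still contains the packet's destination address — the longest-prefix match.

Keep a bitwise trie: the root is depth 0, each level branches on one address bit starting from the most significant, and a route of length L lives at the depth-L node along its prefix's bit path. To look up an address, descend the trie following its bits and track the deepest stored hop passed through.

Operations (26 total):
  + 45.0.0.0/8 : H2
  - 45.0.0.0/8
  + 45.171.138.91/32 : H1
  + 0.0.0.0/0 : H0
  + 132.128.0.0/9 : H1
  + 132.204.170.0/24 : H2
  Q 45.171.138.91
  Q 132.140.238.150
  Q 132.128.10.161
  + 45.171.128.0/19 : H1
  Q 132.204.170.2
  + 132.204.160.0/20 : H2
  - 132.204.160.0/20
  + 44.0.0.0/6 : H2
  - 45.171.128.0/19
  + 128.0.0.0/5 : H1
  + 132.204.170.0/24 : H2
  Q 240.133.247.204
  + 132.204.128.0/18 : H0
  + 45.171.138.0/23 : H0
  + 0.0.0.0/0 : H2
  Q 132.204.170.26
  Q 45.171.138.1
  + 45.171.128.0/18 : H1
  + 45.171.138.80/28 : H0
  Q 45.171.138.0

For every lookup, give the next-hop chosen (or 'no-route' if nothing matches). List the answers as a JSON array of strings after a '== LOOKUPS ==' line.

Process each operation:
  add 45.0.0.0/8 -> H2 at depth 8
  - 45.0.0.0/8 clear@8
  add 45.171.138.91/32 -> H1 at depth 32
  add 0.0.0.0/0 -> H0 at depth 0
  add 132.128.0.0/9 -> H1 at depth 9
  add 132.204.170.0/24 -> H2 at depth 24
  lookup 45.171.138.91: bits 00101101101010111000101001011011 walk d0:H0→d1:-→d2:-→d3:-→d4:-→d5:-→d6:-→d7:-→d8:-→d9:-→d10:-→d11:-→d12:-→d13:-→d14:-→d15:-→d16:-→d17:-→d18:-→d19:-→d20:-→d21:-→d22:-→d23:-→d24:-→d25:-→d26:-→d27:-→d28:-→d29:-→d30:-→d31:-→d32:H1 -> H1
  lookup 132.140.238.150: bits 100001001 walk d0:H0→d1:-→d2:-→d3:-→d4:-→d5:-→d6:-→d7:-→d8:-→d9:H1 -> H1
  lookup 132.128.10.161: bits 100001001 walk d0:H0→d1:-→d2:-→d3:-→d4:-→d5:-→d6:-→d7:-→d8:-→d9:H1 -> H1
  add 45.171.128.0/19 -> H1 at depth 19
  lookup 132.204.170.2: bits 100001001100110010101010 walk d0:H0→d1:-→d2:-→d3:-→d4:-→d5:-→d6:-→d7:-→d8:-→d9:H1→d10:-→d11:-→d12:-→d13:-→d14:-→d15:-→d16:-→d17:-→d18:-→d19:-→d20:-→d21:-→d22:-→d23:-→d24:H2 -> H2
  add 132.204.160.0/20 -> H2 at depth 20
  - 132.204.160.0/20 clear@20
  add 44.0.0.0/6 -> H2 at depth 6
  - 45.171.128.0/19 clear@19
  add 128.0.0.0/5 -> H1 at depth 5
  add 132.204.170.0/24 -> H2 at depth 24
  lookup 240.133.247.204: bits 1 walk d0:H0→d1:- -> H0
  add 132.204.128.0/18 -> H0 at depth 18
  add 45.171.138.0/23 -> H0 at depth 23
  add 0.0.0.0/0 -> H2 at depth 0
  lookup 132.204.170.26: bits 100001001100110010101010 walk d0:H2→d1:-→d2:-→d3:-→d4:-→d5:H1→d6:-→d7:-→d8:-→d9:H1→d10:-→d11:-→d12:-→d13:-→d14:-→d15:-→d16:-→d17:-→d18:H0→d19:-→d20:-→d21:-→d22:-→d23:-→d24:H2 -> H2
  lookup 45.171.138.1: bits 0010110110101011100010100 walk d0:H2→d1:-→d2:-→d3:-→d4:-→d5:-→d6:H2→d7:-→d8:-→d9:-→d10:-→d11:-→d12:-→d13:-→d14:-→d15:-→d16:-→d17:-→d18:-→d19:-→d20:-→d21:-→d22:-→d23:H0→d24:-→d25:- -> H0
  add 45.171.128.0/18 -> H1 at depth 18
  add 45.171.138.80/28 -> H0 at depth 28
  lookup 45.171.138.0: bits 0010110110101011100010100 walk d0:H2→d1:-→d2:-→d3:-→d4:-→d5:-→d6:H2→d7:-→d8:-→d9:-→d10:-→d11:-→d12:-→d13:-→d14:-→d15:-→d16:-→d17:-→d18:H1→d19:-→d20:-→d21:-→d22:-→d23:H0→d24:-→d25:- -> H0

== LOOKUPS ==
["H1","H1","H1","H2","H0","H2","H0","H0"]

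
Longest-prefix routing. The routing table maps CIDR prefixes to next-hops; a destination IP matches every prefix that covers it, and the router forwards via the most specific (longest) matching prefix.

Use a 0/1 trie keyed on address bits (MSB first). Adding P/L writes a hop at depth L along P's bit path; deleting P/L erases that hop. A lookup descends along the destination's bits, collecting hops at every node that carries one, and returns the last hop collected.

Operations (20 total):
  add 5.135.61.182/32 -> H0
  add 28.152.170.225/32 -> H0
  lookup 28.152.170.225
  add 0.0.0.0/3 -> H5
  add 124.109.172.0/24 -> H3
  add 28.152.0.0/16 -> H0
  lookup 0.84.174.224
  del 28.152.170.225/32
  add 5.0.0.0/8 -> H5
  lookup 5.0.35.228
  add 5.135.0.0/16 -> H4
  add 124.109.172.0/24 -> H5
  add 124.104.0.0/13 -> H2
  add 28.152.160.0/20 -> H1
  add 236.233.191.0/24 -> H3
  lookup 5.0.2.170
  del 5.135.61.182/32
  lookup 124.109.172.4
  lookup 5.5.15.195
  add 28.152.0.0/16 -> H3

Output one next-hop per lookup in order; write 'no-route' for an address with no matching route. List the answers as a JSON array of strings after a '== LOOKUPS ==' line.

Apply in order:
  add 5.135.61.182/32 -> H0 at depth 32
  add 28.152.170.225/32 -> H0 at depth 32
  ? 28.152.170.225  path d0:-→d1:-→d2:-→d3:-→d4:-→d5:-→d6:-→d7:-→d8:-→d9:-→d10:-→d11:-→d12:-→d13:-→d14:-→d15:-→d16:-→d17:-→d18:-→d19:-→d20:-→d21:-→d22:-→d23:-→d24:-→d25:-→d26:-→d27:-→d28:-→d29:-→d30:-→d31:-→d32:H0  best=H0
  add 0.0.0.0/3 -> H5 at depth 3
  add 124.109.172.0/24 -> H3 at depth 24
  add 28.152.0.0/16 -> H0 at depth 16
  ? 0.84.174.224  path d0:-→d1:-→d2:-→d3:H5→d4:-→d5:-  best=H5
  del 28.152.170.225/32 (clear depth 32)
  add 5.0.0.0/8 -> H5 at depth 8
  ? 5.0.35.228  path d0:-→d1:-→d2:-→d3:H5→d4:-→d5:-→d6:-→d7:-→d8:H5  best=H5
  add 5.135.0.0/16 -> H4 at depth 16
  add 124.109.172.0/24 -> H5 at depth 24
  add 124.104.0.0/13 -> H2 at depth 13
  add 28.152.160.0/20 -> H1 at depth 20
  add 236.233.191.0/24 -> H3 at depth 24
  ? 5.0.2.170  path d0:-→d1:-→d2:-→d3:H5→d4:-→d5:-→d6:-→d7:-→d8:H5  best=H5
  del 5.135.61.182/32 (clear depth 32)
  ? 124.109.172.4  path d0:-→d1:-→d2:-→d3:-→d4:-→d5:-→d6:-→d7:-→d8:-→d9:-→d10:-→d11:-→d12:-→d13:H2→d14:-→d15:-→d16:-→d17:-→d18:-→d19:-→d20:-→d21:-→d22:-→d23:-→d24:H5  best=H5
  ? 5.5.15.195  path d0:-→d1:-→d2:-→d3:H5→d4:-→d5:-→d6:-→d7:-→d8:H5  best=H5
  add 28.152.0.0/16 -> H3 at depth 16

== LOOKUPS ==
["H0","H5","H5","H5","H5","H5"]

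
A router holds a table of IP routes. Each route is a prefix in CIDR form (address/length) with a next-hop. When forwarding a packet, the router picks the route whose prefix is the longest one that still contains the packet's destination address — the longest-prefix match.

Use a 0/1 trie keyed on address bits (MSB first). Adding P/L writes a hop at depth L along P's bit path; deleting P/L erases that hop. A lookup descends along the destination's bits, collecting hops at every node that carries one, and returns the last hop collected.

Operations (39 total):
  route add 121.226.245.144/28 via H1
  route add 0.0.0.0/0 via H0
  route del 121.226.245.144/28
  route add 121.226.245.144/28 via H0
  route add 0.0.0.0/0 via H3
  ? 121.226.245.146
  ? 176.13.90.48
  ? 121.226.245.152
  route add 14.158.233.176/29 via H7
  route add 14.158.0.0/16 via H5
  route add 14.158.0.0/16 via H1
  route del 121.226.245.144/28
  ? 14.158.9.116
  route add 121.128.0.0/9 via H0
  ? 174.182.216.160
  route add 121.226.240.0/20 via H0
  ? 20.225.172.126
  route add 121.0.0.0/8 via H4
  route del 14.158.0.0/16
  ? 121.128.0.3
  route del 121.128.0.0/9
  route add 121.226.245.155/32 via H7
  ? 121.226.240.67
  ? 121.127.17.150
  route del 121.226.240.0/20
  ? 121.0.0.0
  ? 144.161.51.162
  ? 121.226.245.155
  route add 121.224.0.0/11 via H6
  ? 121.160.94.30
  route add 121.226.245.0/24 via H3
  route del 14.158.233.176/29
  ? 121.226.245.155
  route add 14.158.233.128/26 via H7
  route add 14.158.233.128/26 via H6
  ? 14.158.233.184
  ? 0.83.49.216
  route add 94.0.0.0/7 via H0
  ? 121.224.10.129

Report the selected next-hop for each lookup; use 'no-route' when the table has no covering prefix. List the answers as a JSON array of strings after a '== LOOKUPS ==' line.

Apply in order:
  + 121.226.245.144/28 (H1) depth=28
  + 0.0.0.0/0 (H0) depth=0
  - 121.226.245.144/28 clear@28
  + 121.226.245.144/28 (H0) depth=28
  + 0.0.0.0/0 (H3) depth=0
  Q 121.226.245.146: descend 0111100111100010111101011001 ; hops seen [H3,H0] ; pick H0
  Q 176.13.90.48: descend ε ; hops seen [H3] ; pick H3
  Q 121.226.245.152: descend 0111100111100010111101011001 ; hops seen [H3,H0] ; pick H0
  + 14.158.233.176/29 (H7) depth=29
  + 14.158.0.0/16 (H5) depth=16
  + 14.158.0.0/16 (H1) depth=16
  - 121.226.245.144/28 clear@28
  Q 14.158.9.116: descend 0000111010011110 ; hops seen [H3,H1] ; pick H1
  + 121.128.0.0/9 (H0) depth=9
  Q 174.182.216.160: descend ε ; hops seen [H3] ; pick H3
  + 121.226.240.0/20 (H0) depth=20
  Q 20.225.172.126: descend 000 ; hops seen [H3] ; pick H3
  + 121.0.0.0/8 (H4) depth=8
  - 14.158.0.0/16 clear@16
  Q 121.128.0.3: descend 011110011 ; hops seen [H3,H4,H0] ; pick H0
  - 121.128.0.0/9 clear@9
  + 121.226.245.155/32 (H7) depth=32
  Q 121.226.240.67: descend 011110011110001011110 ; hops seen [H3,H4,H0] ; pick H0
  Q 121.127.17.150: descend 01111001 ; hops seen [H3,H4] ; pick H4
  - 121.226.240.0/20 clear@20
  Q 121.0.0.0: descend 01111001 ; hops seen [H3,H4] ; pick H4
  Q 144.161.51.162: descend ε ; hops seen [H3] ; pick H3
  Q 121.226.245.155: descend 01111001111000101111010110011011 ; hops seen [H3,H4,H7] ; pick H7
  + 121.224.0.0/11 (H6) depth=11
  Q 121.160.94.30: descend 011110011 ; hops seen [H3,H4] ; pick H4
  + 121.226.245.0/24 (H3) depth=24
  - 14.158.233.176/29 clear@29
  Q 121.226.245.155: descend 01111001111000101111010110011011 ; hops seen [H3,H4,H6,H3,H7] ; pick H7
  + 14.158.233.128/26 (H7) depth=26
  + 14.158.233.128/26 (H6) depth=26
  Q 14.158.233.184: descend 0000111010011110111010011011 ; hops seen [H3,H6] ; pick H6
  Q 0.83.49.216: descend 0000 ; hops seen [H3] ; pick H3
  + 94.0.0.0/7 (H0) depth=7
  Q 121.224.10.129: descend 01111001111000 ; hops seen [H3,H4,H6] ; pick H6

== LOOKUPS ==
["H0","H3","H0","H1","H3","H3","H0","H0","H4","H4","H3","H7","H4","H7","H6","H3","H6"]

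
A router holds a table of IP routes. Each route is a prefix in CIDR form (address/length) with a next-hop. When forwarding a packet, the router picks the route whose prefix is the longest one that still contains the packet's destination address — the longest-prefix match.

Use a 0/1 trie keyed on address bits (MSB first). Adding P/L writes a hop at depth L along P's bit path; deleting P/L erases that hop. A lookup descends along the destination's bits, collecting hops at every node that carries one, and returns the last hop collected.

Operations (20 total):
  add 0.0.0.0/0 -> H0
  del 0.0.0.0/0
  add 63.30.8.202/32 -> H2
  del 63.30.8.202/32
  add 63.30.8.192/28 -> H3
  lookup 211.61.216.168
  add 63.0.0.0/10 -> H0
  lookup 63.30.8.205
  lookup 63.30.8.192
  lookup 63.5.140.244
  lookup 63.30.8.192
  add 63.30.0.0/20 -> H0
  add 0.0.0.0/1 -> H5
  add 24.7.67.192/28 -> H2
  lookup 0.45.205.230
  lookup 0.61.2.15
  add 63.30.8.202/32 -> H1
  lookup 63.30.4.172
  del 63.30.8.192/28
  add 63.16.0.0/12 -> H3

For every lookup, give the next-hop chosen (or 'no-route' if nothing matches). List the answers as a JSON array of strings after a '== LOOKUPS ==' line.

Apply in order:
  + 0.0.0.0/0 (H0) depth=0
  - 0.0.0.0/0 clear@0
  + 63.30.8.202/32 (H2) depth=32
  - 63.30.8.202/32 clear@32
  + 63.30.8.192/28 (H3) depth=28
  lookup 211.61.216.168: bits ε walk d0:- -> no-route
  + 63.0.0.0/10 (H0) depth=10
  lookup 63.30.8.205: bits 00111111000111100000100011001 walk d0:-→d1:-→d2:-→d3:-→d4:-→d5:-→d6:-→d7:-→d8:-→d9:-→d10:H0→d11:-→d12:-→d13:-→d14:-→d15:-→d16:-→d17:-→d18:-→d19:-→d20:-→d21:-→d22:-→d23:-→d24:-→d25:-→d26:-→d27:-→d28:H3→d29:- -> H3
  lookup 63.30.8.192: bits 0011111100011110000010001100 walk d0:-→d1:-→d2:-→d3:-→d4:-→d5:-→d6:-→d7:-→d8:-→d9:-→d10:H0→d11:-→d12:-→d13:-→d14:-→d15:-→d16:-→d17:-→d18:-→d19:-→d20:-→d21:-→d22:-→d23:-→d24:-→d25:-→d26:-→d27:-→d28:H3 -> H3
  lookup 63.5.140.244: bits 00111111000 walk d0:-→d1:-→d2:-→d3:-→d4:-→d5:-→d6:-→d7:-→d8:-→d9:-→d10:H0→d11:- -> H0
  lookup 63.30.8.192: bits 0011111100011110000010001100 walk d0:-→d1:-→d2:-→d3:-→d4:-→d5:-→d6:-→d7:-→d8:-→d9:-→d10:H0→d11:-→d12:-→d13:-→d14:-→d15:-→d16:-→d17:-→d18:-→d19:-→d20:-→d21:-→d22:-→d23:-→d24:-→d25:-→d26:-→d27:-→d28:H3 -> H3
  + 63.30.0.0/20 (H0) depth=20
  + 0.0.0.0/1 (H5) depth=1
  + 24.7.67.192/28 (H2) depth=28
  lookup 0.45.205.230: bits 000 walk d0:-→d1:H5→d2:-→d3:- -> H5
  lookup 0.61.2.15: bits 000 walk d0:-→d1:H5→d2:-→d3:- -> H5
  + 63.30.8.202/32 (H1) depth=32
  lookup 63.30.4.172: bits 00111111000111100000 walk d0:-→d1:H5→d2:-→d3:-→d4:-→d5:-→d6:-→d7:-→d8:-→d9:-→d10:H0→d11:-→d12:-→d13:-→d14:-→d15:-→d16:-→d17:-→d18:-→d19:-→d20:H0 -> H0
  - 63.30.8.192/28 clear@28
  + 63.16.0.0/12 (H3) depth=12

== LOOKUPS ==
["no-route","H3","H3","H0","H3","H5","H5","H0"]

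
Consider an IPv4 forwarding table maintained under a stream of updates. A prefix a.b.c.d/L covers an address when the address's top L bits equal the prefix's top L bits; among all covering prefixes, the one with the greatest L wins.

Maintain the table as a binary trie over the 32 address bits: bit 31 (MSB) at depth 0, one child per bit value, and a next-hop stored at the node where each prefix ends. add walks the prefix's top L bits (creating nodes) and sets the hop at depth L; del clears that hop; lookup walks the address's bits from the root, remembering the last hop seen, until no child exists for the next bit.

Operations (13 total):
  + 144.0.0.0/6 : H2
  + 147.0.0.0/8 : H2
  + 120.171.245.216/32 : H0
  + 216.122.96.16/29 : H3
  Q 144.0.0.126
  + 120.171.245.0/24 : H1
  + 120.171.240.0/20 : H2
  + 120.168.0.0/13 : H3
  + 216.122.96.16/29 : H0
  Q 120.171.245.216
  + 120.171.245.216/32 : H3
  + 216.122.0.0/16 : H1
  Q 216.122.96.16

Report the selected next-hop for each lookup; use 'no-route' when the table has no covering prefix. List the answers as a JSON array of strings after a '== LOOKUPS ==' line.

Trace:
  add 144.0.0.0/6 -> H2 at depth 6
  add 147.0.0.0/8 -> H2 at depth 8
  add 120.171.245.216/32 -> H0 at depth 32
  add 216.122.96.16/29 -> H3 at depth 29
  ? 144.0.0.126  path d0:-→d1:-→d2:-→d3:-→d4:-→d5:-→d6:H2  best=H2
  add 120.171.245.0/24 -> H1 at depth 24
  add 120.171.240.0/20 -> H2 at depth 20
  add 120.168.0.0/13 -> H3 at depth 13
  add 216.122.96.16/29 -> H0 at depth 29
  ? 120.171.245.216  path d0:-→d1:-→d2:-→d3:-→d4:-→d5:-→d6:-→d7:-→d8:-→d9:-→d10:-→d11:-→d12:-→d13:H3→d14:-→d15:-→d16:-→d17:-→d18:-→d19:-→d20:H2→d21:-→d22:-→d23:-→d24:H1→d25:-→d26:-→d27:-→d28:-→d29:-→d30:-→d31:-→d32:H0  best=H0
  add 120.171.245.216/32 -> H3 at depth 32
  add 216.122.0.0/16 -> H1 at depth 16
  ? 216.122.96.16  path d0:-→d1:-→d2:-→d3:-→d4:-→d5:-→d6:-→d7:-→d8:-→d9:-→d10:-→d11:-→d12:-→d13:-→d14:-→d15:-→d16:H1→d17:-→d18:-→d19:-→d20:-→d21:-→d22:-→d23:-→d24:-→d25:-→d26:-→d27:-→d28:-→d29:H0  best=H0

== LOOKUPS ==
["H2","H0","H0"]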